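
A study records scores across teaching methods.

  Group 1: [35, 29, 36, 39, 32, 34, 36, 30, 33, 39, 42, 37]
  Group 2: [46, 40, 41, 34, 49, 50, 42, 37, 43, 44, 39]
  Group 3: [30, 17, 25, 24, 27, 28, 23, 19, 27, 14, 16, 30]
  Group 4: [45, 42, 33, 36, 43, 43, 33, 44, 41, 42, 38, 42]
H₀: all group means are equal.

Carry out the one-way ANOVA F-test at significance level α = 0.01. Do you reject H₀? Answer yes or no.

Group means [35.17, 42.27, 23.33, 40.17], grand mean 35.085
SSB = Σnᵢ(x̄ᵢ−x̄)² = 2535.478; SSW = ΣΣ(x−x̄ᵢ)² = 928.182
MSB = 2535.478/3 = 845.1593; MSW = 928.182/43 = 21.5856
F = MSB/MSW = 39.1538
df = (3, 43)
p-value (upper-tail) = 0.00000
At α=0.01: p < α → reject H₀

reject H₀: yes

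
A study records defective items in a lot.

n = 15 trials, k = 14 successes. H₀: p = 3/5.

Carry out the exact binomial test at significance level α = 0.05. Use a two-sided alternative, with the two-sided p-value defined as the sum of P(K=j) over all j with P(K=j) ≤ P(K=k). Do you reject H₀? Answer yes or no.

reject H₀: yes

Exact binomial: n=15, k=14, p₀=3/5=0.6000
P(X=j) = C(n,j)·p₀^j·(1−p₀)^(n−j); p = Σ P(X=j) over j with P(X=j) ≤ P(X=14)
p-value (two-sided) = 0.00710
At α=0.05: p < α → reject H₀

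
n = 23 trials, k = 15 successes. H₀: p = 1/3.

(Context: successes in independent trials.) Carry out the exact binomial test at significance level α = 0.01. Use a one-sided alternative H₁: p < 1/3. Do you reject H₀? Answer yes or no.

reject H₀: no

Exact binomial: n=23, k=15, p₀=1/3=0.3333
P(X≤15) from Σ C(n,i)·p₀^i·(1−p₀)^(n−i)
p-value (one-sided, H₁ less) = 0.99958
At α=0.01: p ≥ α → fail to reject H₀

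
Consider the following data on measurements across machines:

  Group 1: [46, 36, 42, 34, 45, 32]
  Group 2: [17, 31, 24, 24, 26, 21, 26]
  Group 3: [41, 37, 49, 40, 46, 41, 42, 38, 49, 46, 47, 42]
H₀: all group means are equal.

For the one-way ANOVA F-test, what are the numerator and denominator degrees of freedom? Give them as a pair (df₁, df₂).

k = 3 groups, N = 25 total
df = (k−1, N−k) = (3−1, 25−3) = (2, 22)

degrees of freedom = [2, 22]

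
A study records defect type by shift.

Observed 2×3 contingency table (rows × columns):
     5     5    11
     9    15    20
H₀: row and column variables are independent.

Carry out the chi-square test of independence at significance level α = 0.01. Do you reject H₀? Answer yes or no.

reject H₀: no

Row totals [21, 44], col totals [14, 20, 31], n=65
χ² = (5−4.52)²/4.52 + (5−6.46)²/6.46 + (11−10.02)²/10.02 + (9−9.48)²/9.48 + (15−13.54)²/13.54 + (20−20.98)²/20.98 = 0.7057
df = 2
p-value (upper-tail) = 0.70270
At α=0.01: p ≥ α → fail to reject H₀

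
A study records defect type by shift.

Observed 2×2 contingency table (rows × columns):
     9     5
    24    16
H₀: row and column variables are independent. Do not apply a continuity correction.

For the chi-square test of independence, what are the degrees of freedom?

degrees of freedom = 1

df = (r−1)(c−1) = (2−1)·(2−1) = 1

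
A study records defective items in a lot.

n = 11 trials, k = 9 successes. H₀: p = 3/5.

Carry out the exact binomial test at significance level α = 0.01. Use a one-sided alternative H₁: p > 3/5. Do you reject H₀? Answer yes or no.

reject H₀: no

Exact binomial: n=11, k=9, p₀=3/5=0.6000
P(X≥9) from Σ C(n,i)·p₀^i·(1−p₀)^(n−i)
p-value (one-sided, H₁ greater) = 0.11892
At α=0.01: p ≥ α → fail to reject H₀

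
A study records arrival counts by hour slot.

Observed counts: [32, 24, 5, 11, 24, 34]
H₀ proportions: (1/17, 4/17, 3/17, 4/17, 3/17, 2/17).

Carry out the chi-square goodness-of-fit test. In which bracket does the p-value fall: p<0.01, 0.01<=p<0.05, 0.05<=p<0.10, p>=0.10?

n = 130; E_i = n·p_i = [7.65, 30.59, 22.94, 30.59, 22.94, 15.29]
χ² = (32−7.65)²/7.65 + (24−30.59)²/30.59 + (5−22.94)²/22.94 + (11−30.59)²/30.59 + (24−22.94)²/22.94 + (34−15.29)²/15.29 = 128.4763
df = 5
p-value (upper-tail) = 0.00000
→ bracket: p<0.01

p-value bracket: p<0.01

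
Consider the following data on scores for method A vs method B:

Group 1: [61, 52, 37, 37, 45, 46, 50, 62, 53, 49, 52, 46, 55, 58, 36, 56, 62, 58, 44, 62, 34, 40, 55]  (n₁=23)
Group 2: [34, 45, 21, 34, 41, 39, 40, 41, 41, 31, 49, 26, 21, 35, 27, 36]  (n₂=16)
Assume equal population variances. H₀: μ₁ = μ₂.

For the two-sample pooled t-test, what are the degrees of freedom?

df = n₁ + n₂ − 2 = 23 + 16 − 2 = 37

degrees of freedom = 37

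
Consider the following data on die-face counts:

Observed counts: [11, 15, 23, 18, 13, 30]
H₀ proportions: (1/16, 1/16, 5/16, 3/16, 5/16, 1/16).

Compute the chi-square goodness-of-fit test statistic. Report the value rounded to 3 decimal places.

n = 110; E_i = n·p_i = [6.88, 6.88, 34.38, 20.62, 34.38, 6.88]
χ² = (11−6.88)²/6.88 + (15−6.88)²/6.88 + (23−34.38)²/34.38 + (18−20.62)²/20.62 + (13−34.38)²/34.38 + (30−6.88)²/6.88 = 107.2509
df = 5

test statistic = 107.251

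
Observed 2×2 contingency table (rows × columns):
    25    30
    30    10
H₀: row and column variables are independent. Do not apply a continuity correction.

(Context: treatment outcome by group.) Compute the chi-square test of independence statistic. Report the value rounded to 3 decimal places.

Row totals [55, 40], col totals [55, 40], n=95
χ² = (25−31.84)²/31.84 + (30−23.16)²/23.16 + (30−23.16)²/23.16 + (10−16.84)²/16.84 = 8.2929
df = 1

test statistic = 8.293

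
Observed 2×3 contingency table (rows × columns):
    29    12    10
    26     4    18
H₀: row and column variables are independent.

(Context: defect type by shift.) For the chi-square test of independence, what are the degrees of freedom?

df = (r−1)(c−1) = (2−1)·(3−1) = 2

degrees of freedom = 2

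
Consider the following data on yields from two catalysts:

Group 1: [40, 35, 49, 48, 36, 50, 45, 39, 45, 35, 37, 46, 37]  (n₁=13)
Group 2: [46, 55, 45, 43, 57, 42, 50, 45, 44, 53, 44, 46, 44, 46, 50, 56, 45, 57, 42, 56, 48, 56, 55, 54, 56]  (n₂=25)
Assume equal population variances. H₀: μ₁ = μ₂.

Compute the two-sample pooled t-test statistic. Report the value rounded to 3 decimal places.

x̄₁=41.692, s₁=5.618, n₁=13
x̄₂=49.400, s₂=5.477, n₂=25
s_p² = [12·5.618² + 24·5.477²]/36 = 30.5214
SE = √(s_p²·(1/13+1/25)) = 1.8891
t = (41.692−49.400)/1.8891 = -4.0801
df = 36

test statistic = -4.080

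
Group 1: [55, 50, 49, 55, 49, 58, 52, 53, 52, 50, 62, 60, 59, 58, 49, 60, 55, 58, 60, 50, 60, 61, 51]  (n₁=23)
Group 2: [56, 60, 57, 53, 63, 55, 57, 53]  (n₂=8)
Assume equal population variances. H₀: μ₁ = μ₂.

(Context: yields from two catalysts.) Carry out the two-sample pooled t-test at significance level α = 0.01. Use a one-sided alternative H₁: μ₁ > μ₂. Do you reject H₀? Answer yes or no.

x̄₁=55.043, s₁=4.517, n₁=23
x̄₂=56.750, s₂=3.412, n₂=8
s_p² = [22·4.517² + 7·3.412²]/29 = 18.2916
SE = √(s_p²·(1/23+1/8)) = 1.7555
t = (55.043−56.750)/1.7555 = -0.9721
df = 29
p-value (one-sided, H₁ greater) = 0.83048
At α=0.01: p ≥ α → fail to reject H₀

reject H₀: no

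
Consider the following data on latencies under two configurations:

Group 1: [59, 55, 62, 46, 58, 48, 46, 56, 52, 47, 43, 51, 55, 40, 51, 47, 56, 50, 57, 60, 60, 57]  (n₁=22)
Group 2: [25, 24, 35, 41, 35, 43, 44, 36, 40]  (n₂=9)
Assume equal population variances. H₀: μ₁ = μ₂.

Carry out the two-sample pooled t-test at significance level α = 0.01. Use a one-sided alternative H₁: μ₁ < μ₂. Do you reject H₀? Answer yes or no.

x̄₁=52.545, s₁=6.077, n₁=22
x̄₂=35.889, s₂=7.253, n₂=9
s_p² = [21·6.077² + 8·7.253²]/29 = 41.2532
SE = √(s_p²·(1/22+1/9)) = 2.5414
t = (52.545−35.889)/2.5414 = 6.5540
df = 29
p-value (one-sided, H₁ less) = 1.00000
At α=0.01: p ≥ α → fail to reject H₀

reject H₀: no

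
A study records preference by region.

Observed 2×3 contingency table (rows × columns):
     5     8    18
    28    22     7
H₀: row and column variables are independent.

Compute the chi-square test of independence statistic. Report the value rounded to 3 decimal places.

test statistic = 21.608

Row totals [31, 57], col totals [33, 30, 25], n=88
χ² = (5−11.62)²/11.62 + (8−10.57)²/10.57 + (18−8.81)²/8.81 + (28−21.38)²/21.38 + (22−19.43)²/19.43 + (7−16.19)²/16.19 = 21.6081
df = 2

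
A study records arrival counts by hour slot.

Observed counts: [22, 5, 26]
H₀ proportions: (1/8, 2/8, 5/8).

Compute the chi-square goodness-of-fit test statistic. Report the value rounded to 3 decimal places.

n = 53; E_i = n·p_i = [6.62, 13.25, 33.12]
χ² = (22−6.62)²/6.62 + (5−13.25)²/13.25 + (26−33.12)²/33.12 = 42.3509
df = 2

test statistic = 42.351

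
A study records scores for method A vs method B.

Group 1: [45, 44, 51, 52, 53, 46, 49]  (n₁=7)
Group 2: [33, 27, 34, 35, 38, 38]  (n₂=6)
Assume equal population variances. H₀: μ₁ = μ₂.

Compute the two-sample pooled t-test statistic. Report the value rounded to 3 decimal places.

test statistic = 6.777

x̄₁=48.571, s₁=3.599, n₁=7
x̄₂=34.167, s₂=4.070, n₂=6
s_p² = [6·3.599² + 5·4.070²]/11 = 14.5952
SE = √(s_p²·(1/7+1/6)) = 2.1255
t = (48.571−34.167)/2.1255 = 6.7772
df = 11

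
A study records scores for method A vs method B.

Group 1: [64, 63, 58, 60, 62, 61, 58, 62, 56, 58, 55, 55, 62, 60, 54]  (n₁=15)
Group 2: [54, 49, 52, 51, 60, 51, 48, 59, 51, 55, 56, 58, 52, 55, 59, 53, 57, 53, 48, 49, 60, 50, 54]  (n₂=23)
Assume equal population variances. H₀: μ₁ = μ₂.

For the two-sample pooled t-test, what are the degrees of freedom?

degrees of freedom = 36

df = n₁ + n₂ − 2 = 15 + 23 − 2 = 36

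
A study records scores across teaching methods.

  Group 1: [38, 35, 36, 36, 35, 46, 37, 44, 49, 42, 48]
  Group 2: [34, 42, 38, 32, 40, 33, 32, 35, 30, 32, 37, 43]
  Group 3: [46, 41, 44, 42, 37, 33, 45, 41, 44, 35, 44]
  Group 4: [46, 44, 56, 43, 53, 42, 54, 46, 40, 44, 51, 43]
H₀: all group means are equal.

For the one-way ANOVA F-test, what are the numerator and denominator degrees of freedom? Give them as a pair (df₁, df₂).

degrees of freedom = [3, 42]

k = 4 groups, N = 46 total
df = (k−1, N−k) = (4−1, 46−4) = (3, 42)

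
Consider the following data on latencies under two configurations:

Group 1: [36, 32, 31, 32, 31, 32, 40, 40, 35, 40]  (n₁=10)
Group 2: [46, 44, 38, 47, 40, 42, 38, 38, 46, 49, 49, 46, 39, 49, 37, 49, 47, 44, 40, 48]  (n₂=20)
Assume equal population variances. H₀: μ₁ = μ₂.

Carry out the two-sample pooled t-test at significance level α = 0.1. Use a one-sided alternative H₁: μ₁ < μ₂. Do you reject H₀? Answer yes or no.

x̄₁=34.900, s₁=3.872, n₁=10
x̄₂=43.800, s₂=4.372, n₂=20
s_p² = [9·3.872² + 19·4.372²]/28 = 17.7893
SE = √(s_p²·(1/10+1/20)) = 1.6335
t = (34.900−43.800)/1.6335 = -5.4484
df = 28
p-value (one-sided, H₁ less) = 0.00000
At α=0.1: p < α → reject H₀

reject H₀: yes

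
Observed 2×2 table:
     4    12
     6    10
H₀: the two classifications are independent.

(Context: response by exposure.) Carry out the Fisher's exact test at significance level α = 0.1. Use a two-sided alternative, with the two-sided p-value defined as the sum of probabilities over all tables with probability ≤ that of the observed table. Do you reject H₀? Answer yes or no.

Margins: r₁=16, r₂=16, c₁=10, c₂=22, n=32
p_obs = C(16,4)·C(16,6)/C(32,10); sum pmf over tables with pmf ≤ p_obs
p-value (two-sided) = 0.70425
At α=0.1: p ≥ α → fail to reject H₀

reject H₀: no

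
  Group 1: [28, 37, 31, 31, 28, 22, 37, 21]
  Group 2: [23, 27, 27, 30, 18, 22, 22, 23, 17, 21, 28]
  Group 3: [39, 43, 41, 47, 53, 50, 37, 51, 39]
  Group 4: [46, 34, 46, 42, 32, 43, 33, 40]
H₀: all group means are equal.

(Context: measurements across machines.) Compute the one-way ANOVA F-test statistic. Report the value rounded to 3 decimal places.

test statistic = 29.803

Group means [29.38, 23.45, 44.44, 39.50], grand mean 33.583
SSB = Σnᵢ(x̄ᵢ−x̄)² = 2611.926; SSW = ΣΣ(x−x̄ᵢ)² = 934.824
MSB = 2611.926/3 = 870.6418; MSW = 934.824/32 = 29.2133
F = MSB/MSW = 29.8030
df = (3, 32)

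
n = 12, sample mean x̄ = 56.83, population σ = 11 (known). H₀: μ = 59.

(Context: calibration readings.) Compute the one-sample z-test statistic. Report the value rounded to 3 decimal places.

test statistic = -0.683

SE = σ/√n = 11/√12 = 3.1754
z = (x̄−μ₀)/SE = (56.83−59)/3.1754 = -0.6834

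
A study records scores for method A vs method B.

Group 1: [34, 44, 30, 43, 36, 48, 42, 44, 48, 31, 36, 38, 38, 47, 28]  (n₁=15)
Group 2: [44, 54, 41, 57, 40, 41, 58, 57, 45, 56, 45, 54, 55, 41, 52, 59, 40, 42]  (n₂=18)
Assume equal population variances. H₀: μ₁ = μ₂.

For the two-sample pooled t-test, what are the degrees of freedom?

df = n₁ + n₂ − 2 = 15 + 18 − 2 = 31

degrees of freedom = 31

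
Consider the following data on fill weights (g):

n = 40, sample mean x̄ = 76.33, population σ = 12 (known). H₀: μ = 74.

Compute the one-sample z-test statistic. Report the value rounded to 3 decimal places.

SE = σ/√n = 12/√40 = 1.8974
z = (x̄−μ₀)/SE = (76.33−74)/1.8974 = 1.2280

test statistic = 1.228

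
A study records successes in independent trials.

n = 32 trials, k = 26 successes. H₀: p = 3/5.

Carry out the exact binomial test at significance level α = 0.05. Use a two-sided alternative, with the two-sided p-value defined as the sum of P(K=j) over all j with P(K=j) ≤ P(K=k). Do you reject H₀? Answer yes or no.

Exact binomial: n=32, k=26, p₀=3/5=0.6000
P(X=j) = C(n,j)·p₀^j·(1−p₀)^(n−j); p = Σ P(X=j) over j with P(X=j) ≤ P(X=26)
p-value (two-sided) = 0.01755
At α=0.05: p < α → reject H₀

reject H₀: yes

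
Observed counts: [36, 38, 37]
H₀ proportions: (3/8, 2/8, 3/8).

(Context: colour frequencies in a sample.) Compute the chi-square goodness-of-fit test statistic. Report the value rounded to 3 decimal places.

test statistic = 5.060

n = 111; E_i = n·p_i = [41.62, 27.75, 41.62]
χ² = (36−41.62)²/41.62 + (38−27.75)²/27.75 + (37−41.62)²/41.62 = 5.0601
df = 2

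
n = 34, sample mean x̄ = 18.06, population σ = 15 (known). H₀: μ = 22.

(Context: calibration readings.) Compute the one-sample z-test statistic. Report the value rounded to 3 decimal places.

test statistic = -1.532

SE = σ/√n = 15/√34 = 2.5725
z = (x̄−μ₀)/SE = (18.06−22)/2.5725 = -1.5316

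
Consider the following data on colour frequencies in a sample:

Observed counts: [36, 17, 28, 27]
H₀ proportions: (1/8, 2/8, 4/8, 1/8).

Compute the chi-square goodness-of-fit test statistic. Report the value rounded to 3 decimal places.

test statistic = 67.222

n = 108; E_i = n·p_i = [13.50, 27.00, 54.00, 13.50]
χ² = (36−13.50)²/13.50 + (17−27.00)²/27.00 + (28−54.00)²/54.00 + (27−13.50)²/13.50 = 67.2222
df = 3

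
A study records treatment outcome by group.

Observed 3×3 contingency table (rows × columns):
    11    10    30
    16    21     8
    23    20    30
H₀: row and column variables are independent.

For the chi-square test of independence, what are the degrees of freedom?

degrees of freedom = 4

df = (r−1)(c−1) = (3−1)·(3−1) = 4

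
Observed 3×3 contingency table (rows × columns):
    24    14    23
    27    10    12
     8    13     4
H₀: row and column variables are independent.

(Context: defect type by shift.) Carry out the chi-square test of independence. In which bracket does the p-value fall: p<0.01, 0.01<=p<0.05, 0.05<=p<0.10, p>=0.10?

p-value bracket: 0.01<=p<0.05

Row totals [61, 49, 25], col totals [59, 37, 39], n=135
χ² = (24−26.66)²/26.66 + (14−16.72)²/16.72 + (23−17.62)²/17.62 + (27−21.41)²/21.41 + (10−13.43)²/13.43 + (12−14.16)²/14.16 + (8−10.93)²/10.93 + (13−6.85)²/6.85 + (4−7.22)²/7.22 = 12.7471
df = 4
p-value (upper-tail) = 0.01258
→ bracket: 0.01<=p<0.05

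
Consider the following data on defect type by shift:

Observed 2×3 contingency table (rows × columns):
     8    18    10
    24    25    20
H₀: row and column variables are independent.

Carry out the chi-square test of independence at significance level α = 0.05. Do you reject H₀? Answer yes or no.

Row totals [36, 69], col totals [32, 43, 30], n=105
χ² = (8−10.97)²/10.97 + (18−14.74)²/14.74 + (10−10.29)²/10.29 + (24−21.03)²/21.03 + (25−28.26)²/28.26 + (20−19.71)²/19.71 = 2.3318
df = 2
p-value (upper-tail) = 0.31165
At α=0.05: p ≥ α → fail to reject H₀

reject H₀: no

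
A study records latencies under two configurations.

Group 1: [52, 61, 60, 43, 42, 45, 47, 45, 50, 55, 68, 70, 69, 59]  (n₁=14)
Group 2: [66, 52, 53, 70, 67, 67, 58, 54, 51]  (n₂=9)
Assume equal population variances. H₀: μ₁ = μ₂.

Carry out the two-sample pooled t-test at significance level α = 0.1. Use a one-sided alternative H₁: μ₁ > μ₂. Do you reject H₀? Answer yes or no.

reject H₀: no

x̄₁=54.714, s₁=9.911, n₁=14
x̄₂=59.778, s₂=7.645, n₂=9
s_p² = [13·9.911² + 8·7.645²]/21 = 83.0673
SE = √(s_p²·(1/14+1/9)) = 3.8940
t = (54.714−59.778)/3.8940 = -1.3003
df = 21
p-value (one-sided, H₁ greater) = 0.89621
At α=0.1: p ≥ α → fail to reject H₀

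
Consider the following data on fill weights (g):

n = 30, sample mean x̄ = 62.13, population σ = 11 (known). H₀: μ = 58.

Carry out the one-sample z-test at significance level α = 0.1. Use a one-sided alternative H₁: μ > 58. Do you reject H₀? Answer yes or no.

SE = σ/√n = 11/√30 = 2.0083
z = (x̄−μ₀)/SE = (62.13−58)/2.0083 = 2.0564
p-value (one-sided, H₁ greater) = 0.01987
At α=0.1: p < α → reject H₀

reject H₀: yes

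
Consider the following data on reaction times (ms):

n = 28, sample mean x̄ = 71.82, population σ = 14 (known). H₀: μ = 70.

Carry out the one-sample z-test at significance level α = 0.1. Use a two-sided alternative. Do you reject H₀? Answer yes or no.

reject H₀: no

SE = σ/√n = 14/√28 = 2.6458
z = (x̄−μ₀)/SE = (71.82−70)/2.6458 = 0.6879
p-value (two-sided) = 0.49152
At α=0.1: p ≥ α → fail to reject H₀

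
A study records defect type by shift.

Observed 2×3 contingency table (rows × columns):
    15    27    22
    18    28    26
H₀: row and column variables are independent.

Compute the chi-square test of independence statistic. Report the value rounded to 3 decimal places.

Row totals [64, 72], col totals [33, 55, 48], n=136
χ² = (15−15.53)²/15.53 + (27−25.88)²/25.88 + (22−22.59)²/22.59 + (18−17.47)²/17.47 + (28−29.12)²/29.12 + (26−25.41)²/25.41 = 0.1542
df = 2

test statistic = 0.154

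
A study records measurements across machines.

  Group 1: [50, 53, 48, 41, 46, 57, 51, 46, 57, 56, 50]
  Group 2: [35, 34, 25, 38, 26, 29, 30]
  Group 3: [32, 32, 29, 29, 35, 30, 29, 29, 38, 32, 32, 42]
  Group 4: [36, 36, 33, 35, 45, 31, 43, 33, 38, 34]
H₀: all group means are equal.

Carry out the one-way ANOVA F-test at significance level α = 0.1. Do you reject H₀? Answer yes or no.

reject H₀: yes

Group means [50.45, 31.00, 32.42, 36.40], grand mean 38.125
SSB = Σnᵢ(x̄ᵢ−x̄)² = 2448.331; SSW = ΣΣ(x−x̄ᵢ)² = 762.044
MSB = 2448.331/3 = 816.1104; MSW = 762.044/36 = 21.1679
F = MSB/MSW = 38.5542
df = (3, 36)
p-value (upper-tail) = 0.00000
At α=0.1: p < α → reject H₀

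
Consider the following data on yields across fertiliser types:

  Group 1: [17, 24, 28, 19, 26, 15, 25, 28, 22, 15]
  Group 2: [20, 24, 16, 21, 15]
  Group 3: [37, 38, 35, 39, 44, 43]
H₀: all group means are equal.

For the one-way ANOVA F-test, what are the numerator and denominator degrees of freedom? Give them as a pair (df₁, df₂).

degrees of freedom = [2, 18]

k = 3 groups, N = 21 total
df = (k−1, N−k) = (3−1, 21−3) = (2, 18)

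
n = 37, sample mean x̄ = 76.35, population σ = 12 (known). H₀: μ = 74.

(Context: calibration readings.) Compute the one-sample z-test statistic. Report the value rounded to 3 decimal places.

SE = σ/√n = 12/√37 = 1.9728
z = (x̄−μ₀)/SE = (76.35−74)/1.9728 = 1.1912

test statistic = 1.191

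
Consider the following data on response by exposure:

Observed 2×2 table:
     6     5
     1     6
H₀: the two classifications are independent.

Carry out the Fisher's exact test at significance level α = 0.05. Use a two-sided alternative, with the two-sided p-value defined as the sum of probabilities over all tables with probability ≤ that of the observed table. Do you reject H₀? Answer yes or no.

Margins: r₁=11, r₂=7, c₁=7, c₂=11, n=18
p_obs = C(11,6)·C(7,1)/C(18,7); sum pmf over tables with pmf ≤ p_obs
p-value (two-sided) = 0.15074
At α=0.05: p ≥ α → fail to reject H₀

reject H₀: no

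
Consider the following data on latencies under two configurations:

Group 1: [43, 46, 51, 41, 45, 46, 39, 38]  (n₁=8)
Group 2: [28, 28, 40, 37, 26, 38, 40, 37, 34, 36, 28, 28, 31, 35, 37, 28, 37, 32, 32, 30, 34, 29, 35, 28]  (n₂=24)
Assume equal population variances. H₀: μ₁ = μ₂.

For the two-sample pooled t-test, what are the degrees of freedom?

df = n₁ + n₂ − 2 = 8 + 24 − 2 = 30

degrees of freedom = 30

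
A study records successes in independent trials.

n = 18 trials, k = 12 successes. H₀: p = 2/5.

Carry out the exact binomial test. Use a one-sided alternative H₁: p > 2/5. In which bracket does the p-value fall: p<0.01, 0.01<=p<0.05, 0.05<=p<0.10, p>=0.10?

p-value bracket: 0.01<=p<0.05

Exact binomial: n=18, k=12, p₀=2/5=0.4000
P(X≥12) from Σ C(n,i)·p₀^i·(1−p₀)^(n−i)
p-value (one-sided, H₁ greater) = 0.02028
→ bracket: 0.01<=p<0.05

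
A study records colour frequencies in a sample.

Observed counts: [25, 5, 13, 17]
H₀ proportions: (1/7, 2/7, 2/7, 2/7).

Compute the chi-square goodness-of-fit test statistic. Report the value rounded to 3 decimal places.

n = 60; E_i = n·p_i = [8.57, 17.14, 17.14, 17.14]
χ² = (25−8.57)²/8.57 + (5−17.14)²/17.14 + (13−17.14)²/17.14 + (17−17.14)²/17.14 = 41.0917
df = 3

test statistic = 41.092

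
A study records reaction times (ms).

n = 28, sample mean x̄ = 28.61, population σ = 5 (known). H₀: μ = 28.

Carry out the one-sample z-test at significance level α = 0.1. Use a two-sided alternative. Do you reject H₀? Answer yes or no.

SE = σ/√n = 5/√28 = 0.9449
z = (x̄−μ₀)/SE = (28.61−28)/0.9449 = 0.6456
p-value (two-sided) = 0.51856
At α=0.1: p ≥ α → fail to reject H₀

reject H₀: no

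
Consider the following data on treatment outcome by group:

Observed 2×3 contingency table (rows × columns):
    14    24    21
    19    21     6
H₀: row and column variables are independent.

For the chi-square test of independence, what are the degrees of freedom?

degrees of freedom = 2

df = (r−1)(c−1) = (2−1)·(3−1) = 2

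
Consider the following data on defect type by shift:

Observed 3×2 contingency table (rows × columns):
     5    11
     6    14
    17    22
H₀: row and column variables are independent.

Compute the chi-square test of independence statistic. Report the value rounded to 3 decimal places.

test statistic = 1.365

Row totals [16, 20, 39], col totals [28, 47], n=75
χ² = (5−5.97)²/5.97 + (11−10.03)²/10.03 + (6−7.47)²/7.47 + (14−12.53)²/12.53 + (17−14.56)²/14.56 + (22−24.44)²/24.44 = 1.3653
df = 2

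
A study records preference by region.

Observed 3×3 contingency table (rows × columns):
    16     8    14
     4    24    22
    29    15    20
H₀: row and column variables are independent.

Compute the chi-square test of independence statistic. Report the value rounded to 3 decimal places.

Row totals [38, 50, 64], col totals [49, 47, 56], n=152
χ² = (16−12.25)²/12.25 + (8−11.75)²/11.75 + (14−14.00)²/14.00 + (4−16.12)²/16.12 + (24−15.46)²/15.46 + (22−18.42)²/18.42 + (29−20.63)²/20.63 + (15−19.79)²/19.79 + (20−23.58)²/23.58 = 21.9646
df = 4

test statistic = 21.965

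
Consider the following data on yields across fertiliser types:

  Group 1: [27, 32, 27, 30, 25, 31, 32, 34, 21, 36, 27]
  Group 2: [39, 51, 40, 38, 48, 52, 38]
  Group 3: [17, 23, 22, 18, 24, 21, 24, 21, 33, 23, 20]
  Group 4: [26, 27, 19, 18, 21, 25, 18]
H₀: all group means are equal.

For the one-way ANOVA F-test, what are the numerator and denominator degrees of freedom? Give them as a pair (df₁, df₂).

k = 4 groups, N = 36 total
df = (k−1, N−k) = (4−1, 36−4) = (3, 32)

degrees of freedom = [3, 32]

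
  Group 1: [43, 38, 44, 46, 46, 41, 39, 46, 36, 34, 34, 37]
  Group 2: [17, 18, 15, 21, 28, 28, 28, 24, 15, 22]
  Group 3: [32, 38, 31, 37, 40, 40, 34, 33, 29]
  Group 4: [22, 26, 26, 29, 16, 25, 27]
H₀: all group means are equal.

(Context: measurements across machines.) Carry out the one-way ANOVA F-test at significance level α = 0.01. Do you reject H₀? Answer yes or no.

Group means [40.33, 21.60, 34.89, 24.43], grand mean 31.184
SSB = Σnᵢ(x̄ᵢ−x̄)² = 2366.041; SSW = ΣΣ(x−x̄ᵢ)² = 723.670
MSB = 2366.041/3 = 788.6802; MSW = 723.670/34 = 21.2844
F = MSB/MSW = 37.0544
df = (3, 34)
p-value (upper-tail) = 0.00000
At α=0.01: p < α → reject H₀

reject H₀: yes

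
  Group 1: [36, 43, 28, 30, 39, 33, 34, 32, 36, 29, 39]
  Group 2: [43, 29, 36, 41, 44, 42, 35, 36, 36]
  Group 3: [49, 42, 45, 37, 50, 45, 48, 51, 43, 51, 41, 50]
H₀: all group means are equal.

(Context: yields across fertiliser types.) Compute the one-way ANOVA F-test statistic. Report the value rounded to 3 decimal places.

Group means [34.45, 38.00, 46.00], grand mean 39.781
SSB = Σnᵢ(x̄ᵢ−x̄)² = 804.741; SSW = ΣΣ(x−x̄ᵢ)² = 634.727
MSB = 804.741/2 = 402.3707; MSW = 634.727/29 = 21.8871
F = MSB/MSW = 18.3839
df = (2, 29)

test statistic = 18.384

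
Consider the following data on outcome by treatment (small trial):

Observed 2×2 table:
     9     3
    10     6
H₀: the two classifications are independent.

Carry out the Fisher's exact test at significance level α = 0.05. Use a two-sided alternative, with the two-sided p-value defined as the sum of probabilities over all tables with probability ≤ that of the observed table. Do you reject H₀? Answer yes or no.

reject H₀: no

Margins: r₁=12, r₂=16, c₁=19, c₂=9, n=28
p_obs = C(12,9)·C(16,10)/C(28,19); sum pmf over tables with pmf ≤ p_obs
p-value (two-sided) = 0.68696
At α=0.05: p ≥ α → fail to reject H₀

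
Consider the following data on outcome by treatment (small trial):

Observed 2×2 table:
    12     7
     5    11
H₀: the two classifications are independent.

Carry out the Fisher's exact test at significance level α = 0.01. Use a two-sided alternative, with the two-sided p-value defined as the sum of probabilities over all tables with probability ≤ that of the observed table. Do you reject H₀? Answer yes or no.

Margins: r₁=19, r₂=16, c₁=17, c₂=18, n=35
p_obs = C(19,12)·C(16,5)/C(35,17); sum pmf over tables with pmf ≤ p_obs
p-value (two-sided) = 0.09222
At α=0.01: p ≥ α → fail to reject H₀

reject H₀: no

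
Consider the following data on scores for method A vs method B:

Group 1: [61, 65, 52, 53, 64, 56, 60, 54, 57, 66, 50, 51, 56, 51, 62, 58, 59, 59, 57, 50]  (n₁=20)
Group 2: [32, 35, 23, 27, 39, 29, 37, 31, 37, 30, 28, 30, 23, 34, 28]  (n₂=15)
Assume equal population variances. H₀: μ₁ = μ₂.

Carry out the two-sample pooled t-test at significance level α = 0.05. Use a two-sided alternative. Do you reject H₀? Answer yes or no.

x̄₁=57.050, s₁=5.000, n₁=20
x̄₂=30.867, s₂=4.853, n₂=15
s_p² = [19·5.000² + 14·4.853²]/33 = 24.3843
SE = √(s_p²·(1/20+1/15)) = 1.6867
t = (57.050−30.867)/1.6867 = 15.5237
df = 33
p-value (two-sided) = 0.00000
At α=0.05: p < α → reject H₀

reject H₀: yes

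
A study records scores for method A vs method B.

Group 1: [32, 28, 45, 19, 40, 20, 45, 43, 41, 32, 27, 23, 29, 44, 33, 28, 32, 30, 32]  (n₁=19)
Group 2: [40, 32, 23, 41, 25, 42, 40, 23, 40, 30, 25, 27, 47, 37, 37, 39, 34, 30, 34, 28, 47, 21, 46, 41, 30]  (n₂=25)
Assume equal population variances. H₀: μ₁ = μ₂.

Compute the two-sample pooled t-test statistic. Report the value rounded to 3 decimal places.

test statistic = -0.643

x̄₁=32.789, s₁=8.169, n₁=19
x̄₂=34.360, s₂=7.910, n₂=25
s_p² = [18·8.169² + 24·7.910²]/42 = 64.3552
SE = √(s_p²·(1/19+1/25)) = 2.4416
t = (32.789−34.360)/2.4416 = -0.6432
df = 42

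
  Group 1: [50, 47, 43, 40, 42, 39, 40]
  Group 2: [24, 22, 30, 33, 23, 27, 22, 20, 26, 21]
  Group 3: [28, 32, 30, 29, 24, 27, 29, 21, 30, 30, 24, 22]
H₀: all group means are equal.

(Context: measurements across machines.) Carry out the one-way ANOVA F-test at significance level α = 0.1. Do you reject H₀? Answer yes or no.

reject H₀: yes

Group means [43.00, 24.80, 27.17], grand mean 30.172
SSB = Σnᵢ(x̄ᵢ−x̄)² = 1548.871; SSW = ΣΣ(x−x̄ᵢ)² = 397.267
MSB = 1548.871/2 = 774.4356; MSW = 397.267/26 = 15.2795
F = MSB/MSW = 50.6847
df = (2, 26)
p-value (upper-tail) = 0.00000
At α=0.1: p < α → reject H₀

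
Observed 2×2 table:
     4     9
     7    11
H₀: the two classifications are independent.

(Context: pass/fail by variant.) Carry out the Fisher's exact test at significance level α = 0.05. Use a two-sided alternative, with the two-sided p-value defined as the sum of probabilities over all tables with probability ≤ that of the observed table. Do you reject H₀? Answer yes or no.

Margins: r₁=13, r₂=18, c₁=11, c₂=20, n=31
p_obs = C(13,4)·C(18,7)/C(31,11); sum pmf over tables with pmf ≤ p_obs
p-value (two-sided) = 0.71783
At α=0.05: p ≥ α → fail to reject H₀

reject H₀: no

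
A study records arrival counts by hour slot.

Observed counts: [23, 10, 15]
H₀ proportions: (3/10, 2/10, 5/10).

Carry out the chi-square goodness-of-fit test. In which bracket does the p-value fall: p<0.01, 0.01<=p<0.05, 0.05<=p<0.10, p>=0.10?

p-value bracket: 0.01<=p<0.05

n = 48; E_i = n·p_i = [14.40, 9.60, 24.00]
χ² = (23−14.40)²/14.40 + (10−9.60)²/9.60 + (15−24.00)²/24.00 = 8.5278
df = 2
p-value (upper-tail) = 0.01407
→ bracket: 0.01<=p<0.05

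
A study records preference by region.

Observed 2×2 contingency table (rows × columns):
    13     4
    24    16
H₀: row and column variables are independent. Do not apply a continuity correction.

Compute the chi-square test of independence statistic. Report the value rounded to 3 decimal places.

Row totals [17, 40], col totals [37, 20], n=57
χ² = (13−11.04)²/11.04 + (4−5.96)²/5.96 + (24−25.96)²/25.96 + (16−14.04)²/14.04 = 1.4209
df = 1

test statistic = 1.421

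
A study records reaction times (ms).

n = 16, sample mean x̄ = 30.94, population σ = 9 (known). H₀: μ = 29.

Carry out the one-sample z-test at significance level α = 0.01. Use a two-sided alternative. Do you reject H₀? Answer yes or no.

SE = σ/√n = 9/√16 = 2.2500
z = (x̄−μ₀)/SE = (30.94−29)/2.2500 = 0.8622
p-value (two-sided) = 0.38857
At α=0.01: p ≥ α → fail to reject H₀

reject H₀: no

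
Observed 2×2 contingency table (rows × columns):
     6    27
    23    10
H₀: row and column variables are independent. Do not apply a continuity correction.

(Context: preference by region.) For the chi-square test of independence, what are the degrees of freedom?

df = (r−1)(c−1) = (2−1)·(2−1) = 1

degrees of freedom = 1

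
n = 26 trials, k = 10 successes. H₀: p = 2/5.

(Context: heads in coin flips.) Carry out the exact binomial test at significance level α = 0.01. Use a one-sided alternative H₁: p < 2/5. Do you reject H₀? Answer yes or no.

reject H₀: no

Exact binomial: n=26, k=10, p₀=2/5=0.4000
P(X≤10) from Σ C(n,i)·p₀^i·(1−p₀)^(n−i)
p-value (one-sided, H₁ less) = 0.52131
At α=0.01: p ≥ α → fail to reject H₀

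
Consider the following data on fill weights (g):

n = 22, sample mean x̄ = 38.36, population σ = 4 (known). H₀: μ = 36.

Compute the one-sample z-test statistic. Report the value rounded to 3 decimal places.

SE = σ/√n = 4/√22 = 0.8528
z = (x̄−μ₀)/SE = (38.36−36)/0.8528 = 2.7673

test statistic = 2.767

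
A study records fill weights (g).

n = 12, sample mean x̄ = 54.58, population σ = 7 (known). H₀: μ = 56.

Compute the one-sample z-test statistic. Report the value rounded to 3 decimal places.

test statistic = -0.703

SE = σ/√n = 7/√12 = 2.0207
z = (x̄−μ₀)/SE = (54.58−56)/2.0207 = -0.7027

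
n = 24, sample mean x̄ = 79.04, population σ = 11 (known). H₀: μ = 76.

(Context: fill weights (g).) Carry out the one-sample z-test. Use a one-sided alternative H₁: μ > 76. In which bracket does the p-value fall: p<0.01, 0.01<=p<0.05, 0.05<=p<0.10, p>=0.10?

p-value bracket: 0.05<=p<0.10

SE = σ/√n = 11/√24 = 2.2454
z = (x̄−μ₀)/SE = (79.04−76)/2.2454 = 1.3539
p-value (one-sided, H₁ greater) = 0.08788
→ bracket: 0.05<=p<0.10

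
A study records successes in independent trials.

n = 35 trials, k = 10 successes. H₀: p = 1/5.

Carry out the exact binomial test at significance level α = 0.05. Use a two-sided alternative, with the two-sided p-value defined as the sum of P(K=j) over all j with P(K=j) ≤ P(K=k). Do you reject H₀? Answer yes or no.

Exact binomial: n=35, k=10, p₀=1/5=0.2000
P(X=j) = C(n,j)·p₀^j·(1−p₀)^(n−j); p = Σ P(X=j) over j with P(X=j) ≤ P(X=10)
p-value (two-sided) = 0.20625
At α=0.05: p ≥ α → fail to reject H₀

reject H₀: no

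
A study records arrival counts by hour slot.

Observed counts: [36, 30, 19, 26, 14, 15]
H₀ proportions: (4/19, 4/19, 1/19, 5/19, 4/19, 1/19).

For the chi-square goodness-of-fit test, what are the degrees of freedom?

df = k − 1 = 6 − 1 = 5

degrees of freedom = 5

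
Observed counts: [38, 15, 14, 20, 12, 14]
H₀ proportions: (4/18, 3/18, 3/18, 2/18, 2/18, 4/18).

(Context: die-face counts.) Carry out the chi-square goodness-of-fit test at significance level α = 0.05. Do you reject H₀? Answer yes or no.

n = 113; E_i = n·p_i = [25.11, 18.83, 18.83, 12.56, 12.56, 25.11]
χ² = (38−25.11)²/25.11 + (15−18.83)²/18.83 + (14−18.83)²/18.83 + (20−12.56)²/12.56 + (12−12.56)²/12.56 + (14−25.11)²/25.11 = 17.9912
df = 5
p-value (upper-tail) = 0.00296
At α=0.05: p < α → reject H₀

reject H₀: yes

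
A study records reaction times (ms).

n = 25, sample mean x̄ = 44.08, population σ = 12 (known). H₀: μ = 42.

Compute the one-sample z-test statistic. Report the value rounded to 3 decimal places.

test statistic = 0.867

SE = σ/√n = 12/√25 = 2.4000
z = (x̄−μ₀)/SE = (44.08−42)/2.4000 = 0.8667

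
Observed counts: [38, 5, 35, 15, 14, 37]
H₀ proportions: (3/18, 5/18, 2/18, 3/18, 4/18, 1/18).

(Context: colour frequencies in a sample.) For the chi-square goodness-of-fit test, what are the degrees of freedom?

df = k − 1 = 6 − 1 = 5

degrees of freedom = 5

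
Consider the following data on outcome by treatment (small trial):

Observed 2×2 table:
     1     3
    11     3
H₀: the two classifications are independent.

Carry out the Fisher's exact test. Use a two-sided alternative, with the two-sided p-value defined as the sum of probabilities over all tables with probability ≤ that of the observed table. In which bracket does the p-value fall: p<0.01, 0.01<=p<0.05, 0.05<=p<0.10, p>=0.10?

p-value bracket: 0.05<=p<0.10

Margins: r₁=4, r₂=14, c₁=12, c₂=6, n=18
p_obs = C(4,1)·C(14,11)/C(18,12); sum pmf over tables with pmf ≤ p_obs
p-value (two-sided) = 0.08333
→ bracket: 0.05<=p<0.10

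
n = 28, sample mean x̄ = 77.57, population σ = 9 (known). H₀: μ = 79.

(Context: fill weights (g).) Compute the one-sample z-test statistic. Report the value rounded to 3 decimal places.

SE = σ/√n = 9/√28 = 1.7008
z = (x̄−μ₀)/SE = (77.57−79)/1.7008 = -0.8408

test statistic = -0.841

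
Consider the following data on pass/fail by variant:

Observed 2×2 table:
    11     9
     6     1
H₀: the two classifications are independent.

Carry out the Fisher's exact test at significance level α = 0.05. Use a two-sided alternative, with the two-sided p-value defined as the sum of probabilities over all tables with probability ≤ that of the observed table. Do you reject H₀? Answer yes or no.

Margins: r₁=20, r₂=7, c₁=17, c₂=10, n=27
p_obs = C(20,11)·C(7,6)/C(27,17); sum pmf over tables with pmf ≤ p_obs
p-value (two-sided) = 0.20401
At α=0.05: p ≥ α → fail to reject H₀

reject H₀: no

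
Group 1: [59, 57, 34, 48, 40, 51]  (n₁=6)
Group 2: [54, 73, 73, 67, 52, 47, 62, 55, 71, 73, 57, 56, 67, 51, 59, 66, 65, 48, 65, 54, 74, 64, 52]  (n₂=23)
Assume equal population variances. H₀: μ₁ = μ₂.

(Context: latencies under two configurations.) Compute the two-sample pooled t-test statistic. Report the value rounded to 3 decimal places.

x̄₁=48.167, s₁=9.704, n₁=6
x̄₂=61.087, s₂=8.649, n₂=23
s_p² = [5·9.704² + 22·8.649²]/27 = 78.3948
SE = √(s_p²·(1/6+1/23)) = 4.0589
t = (48.167−61.087)/4.0589 = -3.1832
df = 27

test statistic = -3.183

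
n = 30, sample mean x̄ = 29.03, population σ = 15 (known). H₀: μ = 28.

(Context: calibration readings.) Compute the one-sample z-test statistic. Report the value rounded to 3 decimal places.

SE = σ/√n = 15/√30 = 2.7386
z = (x̄−μ₀)/SE = (29.03−28)/2.7386 = 0.3761

test statistic = 0.376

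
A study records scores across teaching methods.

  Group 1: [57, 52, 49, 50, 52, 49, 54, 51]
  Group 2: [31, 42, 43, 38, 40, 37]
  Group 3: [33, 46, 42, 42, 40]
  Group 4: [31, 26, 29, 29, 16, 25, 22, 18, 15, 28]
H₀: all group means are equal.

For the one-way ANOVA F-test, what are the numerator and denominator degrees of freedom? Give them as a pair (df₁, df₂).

degrees of freedom = [3, 25]

k = 4 groups, N = 29 total
df = (k−1, N−k) = (4−1, 29−4) = (3, 25)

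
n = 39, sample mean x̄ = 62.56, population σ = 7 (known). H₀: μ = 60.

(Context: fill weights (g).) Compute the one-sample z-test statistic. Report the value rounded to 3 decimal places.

test statistic = 2.284

SE = σ/√n = 7/√39 = 1.1209
z = (x̄−μ₀)/SE = (62.56−60)/1.1209 = 2.2839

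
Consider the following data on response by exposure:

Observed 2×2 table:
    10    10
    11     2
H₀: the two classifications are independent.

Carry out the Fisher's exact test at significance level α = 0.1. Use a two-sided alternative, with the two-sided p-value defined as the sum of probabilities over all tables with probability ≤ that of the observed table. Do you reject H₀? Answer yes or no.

reject H₀: yes

Margins: r₁=20, r₂=13, c₁=21, c₂=12, n=33
p_obs = C(20,10)·C(13,11)/C(33,21); sum pmf over tables with pmf ≤ p_obs
p-value (two-sided) = 0.06715
At α=0.1: p < α → reject H₀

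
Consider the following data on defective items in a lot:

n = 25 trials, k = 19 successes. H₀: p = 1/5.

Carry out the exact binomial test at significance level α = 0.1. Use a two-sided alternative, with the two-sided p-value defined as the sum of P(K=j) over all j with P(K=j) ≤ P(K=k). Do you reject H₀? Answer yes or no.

Exact binomial: n=25, k=19, p₀=1/5=0.2000
P(X=j) = C(n,j)·p₀^j·(1−p₀)^(n−j); p = Σ P(X=j) over j with P(X=j) ≤ P(X=19)
p-value (two-sided) = 0.00000
At α=0.1: p < α → reject H₀

reject H₀: yes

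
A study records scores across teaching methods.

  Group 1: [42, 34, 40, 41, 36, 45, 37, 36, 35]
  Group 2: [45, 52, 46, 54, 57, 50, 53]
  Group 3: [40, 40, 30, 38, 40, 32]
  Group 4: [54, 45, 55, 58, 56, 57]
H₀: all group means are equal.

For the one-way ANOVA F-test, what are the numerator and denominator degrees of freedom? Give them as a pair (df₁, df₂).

k = 4 groups, N = 28 total
df = (k−1, N−k) = (4−1, 28−4) = (3, 24)

degrees of freedom = [3, 24]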